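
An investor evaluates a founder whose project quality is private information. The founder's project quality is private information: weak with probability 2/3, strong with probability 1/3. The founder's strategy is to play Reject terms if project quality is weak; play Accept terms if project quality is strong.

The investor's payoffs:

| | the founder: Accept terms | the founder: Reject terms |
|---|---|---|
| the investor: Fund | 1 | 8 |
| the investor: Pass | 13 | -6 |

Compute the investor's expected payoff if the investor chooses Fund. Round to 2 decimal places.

5.67

E[Fund] = 2/3·8 + 1/3·1 = 16/3 + 1/3 = 17/3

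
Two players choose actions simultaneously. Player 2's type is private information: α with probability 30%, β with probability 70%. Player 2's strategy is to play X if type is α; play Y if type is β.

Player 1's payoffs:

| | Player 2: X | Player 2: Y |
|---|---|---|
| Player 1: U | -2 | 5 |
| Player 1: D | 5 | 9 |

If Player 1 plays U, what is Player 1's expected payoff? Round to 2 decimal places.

E[U] = 0.3·(-2) + 0.7·5 = (-0.6) + 3.5 = 2.9

2.90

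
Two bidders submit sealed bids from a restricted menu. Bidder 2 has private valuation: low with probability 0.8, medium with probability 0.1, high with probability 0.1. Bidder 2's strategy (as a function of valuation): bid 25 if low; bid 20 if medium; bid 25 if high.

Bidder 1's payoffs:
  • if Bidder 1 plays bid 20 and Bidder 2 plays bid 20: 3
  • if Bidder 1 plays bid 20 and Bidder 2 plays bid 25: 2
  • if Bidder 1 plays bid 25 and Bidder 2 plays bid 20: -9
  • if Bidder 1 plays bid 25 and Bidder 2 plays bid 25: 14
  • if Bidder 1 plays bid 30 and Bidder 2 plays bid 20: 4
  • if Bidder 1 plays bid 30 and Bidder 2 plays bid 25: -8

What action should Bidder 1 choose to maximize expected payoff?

bid 25

E[bid 20] = 0.8·(2) + 0.1·(3) + 0.1·(2) = 2.1
E[bid 25] = 0.8·(14) + 0.1·(-9) + 0.1·(14) = 11.7
E[bid 30] = 0.8·(-8) + 0.1·(4) + 0.1·(-8) = -6.8
Best response: bid 25 (11.7 is the largest).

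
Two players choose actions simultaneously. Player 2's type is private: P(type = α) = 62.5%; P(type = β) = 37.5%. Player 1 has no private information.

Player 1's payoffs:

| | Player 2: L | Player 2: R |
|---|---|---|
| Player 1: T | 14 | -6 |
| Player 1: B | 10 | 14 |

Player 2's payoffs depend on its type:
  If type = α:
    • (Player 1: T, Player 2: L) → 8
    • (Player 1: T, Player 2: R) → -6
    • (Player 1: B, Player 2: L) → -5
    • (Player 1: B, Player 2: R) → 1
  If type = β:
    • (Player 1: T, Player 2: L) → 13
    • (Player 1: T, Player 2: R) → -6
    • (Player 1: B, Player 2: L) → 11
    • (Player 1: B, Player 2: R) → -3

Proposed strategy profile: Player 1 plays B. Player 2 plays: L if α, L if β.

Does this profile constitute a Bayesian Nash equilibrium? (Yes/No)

No

Player 1 plays B: E[B] = 0.625·(10) + 0.375·(10) = 10; E[T] = 14. Not best-responding. ✗
Player 2 (type α), facing B: L gives -5, R gives 1. Proposed L is not best — profitable deviation exists. ✗
Player 2 (type β), facing B: L gives 11, R gives -3. Proposed L is best. ✓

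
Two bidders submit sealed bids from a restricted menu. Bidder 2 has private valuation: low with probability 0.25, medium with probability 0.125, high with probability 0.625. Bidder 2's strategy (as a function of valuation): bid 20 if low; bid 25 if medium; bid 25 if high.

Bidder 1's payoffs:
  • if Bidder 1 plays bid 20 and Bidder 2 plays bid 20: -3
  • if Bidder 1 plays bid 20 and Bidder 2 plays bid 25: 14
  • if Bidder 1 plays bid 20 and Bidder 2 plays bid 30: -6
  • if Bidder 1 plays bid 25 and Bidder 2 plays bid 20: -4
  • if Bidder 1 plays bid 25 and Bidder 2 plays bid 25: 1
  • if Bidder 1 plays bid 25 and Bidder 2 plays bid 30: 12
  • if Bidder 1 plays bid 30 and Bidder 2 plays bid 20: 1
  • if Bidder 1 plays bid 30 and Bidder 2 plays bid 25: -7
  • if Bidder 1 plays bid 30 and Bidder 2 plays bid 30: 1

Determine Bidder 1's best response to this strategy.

bid 20

E[bid 20] = 0.25·(-3) + 0.125·(14) + 0.625·(14) = 9.75
E[bid 25] = 0.25·(-4) + 0.125·(1) + 0.625·(1) = -0.25
E[bid 30] = 0.25·(1) + 0.125·(-7) + 0.625·(-7) = -5
Best response: bid 20 (9.75 is the largest).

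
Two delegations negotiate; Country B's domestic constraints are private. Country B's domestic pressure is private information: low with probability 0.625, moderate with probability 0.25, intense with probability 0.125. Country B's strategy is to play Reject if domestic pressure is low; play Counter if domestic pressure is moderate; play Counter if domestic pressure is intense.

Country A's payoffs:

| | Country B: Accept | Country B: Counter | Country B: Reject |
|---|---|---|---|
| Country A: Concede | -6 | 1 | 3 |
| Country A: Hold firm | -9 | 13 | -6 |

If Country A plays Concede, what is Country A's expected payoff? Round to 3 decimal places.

Take the expectation over Country B's domestic pressure, weighting each type's action by its prior probability.
E[Concede] = 0.625·3 + 0.25·1 + 0.125·1 = 1.875 + 0.25 + 0.125 = 2.25

2.250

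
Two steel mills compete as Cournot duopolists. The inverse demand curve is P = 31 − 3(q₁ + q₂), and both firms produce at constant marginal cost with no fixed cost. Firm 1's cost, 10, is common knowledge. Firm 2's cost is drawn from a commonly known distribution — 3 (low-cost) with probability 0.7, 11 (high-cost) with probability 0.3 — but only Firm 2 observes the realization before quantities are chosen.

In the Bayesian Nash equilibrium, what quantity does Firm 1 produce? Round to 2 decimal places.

1.82

Firm 2 with cost c maximizes (31 − 3(q₁+q₂) − c)·q₂, giving q₂(c) = (31 − c − 3q₁)/6.
E[c₂] = 0.7·3 + 0.3·11 = 5.4
Firm 1's FOC against E[q₂] yields q₁ = (31 − 2·10 + E[c₂])/9 = (31 − 20 + 5.4)/9 = 1.82222.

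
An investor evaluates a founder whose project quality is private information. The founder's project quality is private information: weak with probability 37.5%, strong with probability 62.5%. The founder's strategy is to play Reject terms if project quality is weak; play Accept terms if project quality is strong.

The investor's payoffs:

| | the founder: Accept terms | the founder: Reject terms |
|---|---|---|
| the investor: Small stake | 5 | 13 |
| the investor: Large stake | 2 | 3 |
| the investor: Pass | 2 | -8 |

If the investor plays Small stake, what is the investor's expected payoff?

Take the expectation over the founder's project quality, weighting each type's action by its prior probability.
E[Small stake] = 0.375·13 + 0.625·5 = 4.875 + 3.125 = 8

8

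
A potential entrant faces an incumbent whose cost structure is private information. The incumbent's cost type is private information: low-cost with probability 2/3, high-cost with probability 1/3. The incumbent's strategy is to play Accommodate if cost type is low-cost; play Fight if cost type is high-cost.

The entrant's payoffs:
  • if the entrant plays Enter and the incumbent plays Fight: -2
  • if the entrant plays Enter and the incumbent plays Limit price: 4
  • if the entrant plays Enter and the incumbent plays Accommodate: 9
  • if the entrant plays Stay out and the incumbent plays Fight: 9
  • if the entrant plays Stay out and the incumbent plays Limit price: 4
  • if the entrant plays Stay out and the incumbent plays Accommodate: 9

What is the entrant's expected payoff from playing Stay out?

E[Stay out] = 2/3·9 + 1/3·9 = 6 + 3 = 9

9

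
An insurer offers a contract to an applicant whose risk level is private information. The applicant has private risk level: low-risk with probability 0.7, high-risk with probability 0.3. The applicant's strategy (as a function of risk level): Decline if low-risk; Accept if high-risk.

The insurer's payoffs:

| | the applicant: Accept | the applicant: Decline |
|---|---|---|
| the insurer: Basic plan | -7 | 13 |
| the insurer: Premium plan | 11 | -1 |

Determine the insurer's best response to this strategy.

Basic plan

Compute the insurer's expected payoff for each action, taking the expectation over the applicant's type.
E[Basic plan] = 0.7·(13) + 0.3·(-7) = 7
E[Premium plan] = 0.7·(-1) + 0.3·(11) = 2.6
Best response: Basic plan (7 is the largest).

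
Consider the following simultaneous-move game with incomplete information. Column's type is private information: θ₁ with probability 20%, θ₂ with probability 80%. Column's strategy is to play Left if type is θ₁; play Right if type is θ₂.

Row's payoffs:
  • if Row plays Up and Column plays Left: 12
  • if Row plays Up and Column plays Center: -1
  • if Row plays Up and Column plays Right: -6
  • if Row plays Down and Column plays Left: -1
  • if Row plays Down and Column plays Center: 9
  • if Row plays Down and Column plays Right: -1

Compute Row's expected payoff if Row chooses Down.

-1

Take the expectation over Column's type, weighting each type's action by its prior probability.
E[Down] = 0.2·(-1) + 0.8·(-1) = (-0.2) + (-0.8) = -1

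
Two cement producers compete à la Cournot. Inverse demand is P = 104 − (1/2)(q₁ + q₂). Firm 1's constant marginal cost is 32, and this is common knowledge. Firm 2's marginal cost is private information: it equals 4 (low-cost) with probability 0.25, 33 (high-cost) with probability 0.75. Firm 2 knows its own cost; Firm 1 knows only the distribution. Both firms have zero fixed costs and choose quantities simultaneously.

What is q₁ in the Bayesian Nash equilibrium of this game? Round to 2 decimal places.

Firm 2 with cost c maximizes (104 − (1/2)(q₁+q₂) − c)·q₂, giving q₂(c) = (104 − c − (1/2)q₁).
E[c₂] = 0.25·4 + 0.75·33 = 25.75
Firm 1's FOC against E[q₂] yields q₁ = (104 − 2·32 + E[c₂])/(3/2) = (104 − 64 + 25.75)/(3/2) = 43.8333.

43.83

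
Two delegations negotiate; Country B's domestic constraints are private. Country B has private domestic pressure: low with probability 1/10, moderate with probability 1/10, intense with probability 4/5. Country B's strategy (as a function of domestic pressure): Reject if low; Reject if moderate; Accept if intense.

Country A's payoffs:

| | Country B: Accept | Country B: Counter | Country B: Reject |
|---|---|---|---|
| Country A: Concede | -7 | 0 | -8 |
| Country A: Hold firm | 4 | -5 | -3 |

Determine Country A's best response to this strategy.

Compute Country A's expected payoff for each action, taking the expectation over Country B's type.
E[Concede] = 1/10·(-8) + 1/10·(-8) + 4/5·(-7) = -36/5
E[Hold firm] = 1/10·(-3) + 1/10·(-3) + 4/5·(4) = 13/5
Best response: Hold firm (13/5 is the largest).

Hold firm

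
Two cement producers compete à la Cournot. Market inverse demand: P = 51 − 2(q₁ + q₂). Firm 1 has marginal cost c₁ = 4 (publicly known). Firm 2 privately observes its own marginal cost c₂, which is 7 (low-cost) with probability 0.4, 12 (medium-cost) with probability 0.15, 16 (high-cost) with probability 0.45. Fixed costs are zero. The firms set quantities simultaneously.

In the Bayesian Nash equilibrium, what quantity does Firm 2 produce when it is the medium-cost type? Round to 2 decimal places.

Type-c best response for Firm 2: q₂(c) = (51 − c)/4 − q₁/2.
Firm 1 maximizes expected profit; its first-order condition is 51 − 4q₁ − 2E[q₂] − 4 = 0.
Substituting E[q₂] and solving: E[c₂] = 11.8, so q₁ = (51 − 2·4 + 11.8)/6 = 9.13333.
q₂(medium-cost) = (51 − 12 − 2·9.13333)/4 = 5.18333.

5.18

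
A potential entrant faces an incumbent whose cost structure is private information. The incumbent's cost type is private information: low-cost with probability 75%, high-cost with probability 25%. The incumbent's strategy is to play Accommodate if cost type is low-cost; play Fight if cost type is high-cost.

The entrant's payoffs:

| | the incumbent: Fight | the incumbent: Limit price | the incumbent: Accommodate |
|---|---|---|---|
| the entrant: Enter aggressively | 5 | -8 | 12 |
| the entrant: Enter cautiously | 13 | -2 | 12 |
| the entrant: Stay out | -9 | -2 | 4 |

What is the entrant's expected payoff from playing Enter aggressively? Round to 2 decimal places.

E[Enter aggressively] = 0.75·12 + 0.25·5 = 9 + 1.25 = 10.25

10.25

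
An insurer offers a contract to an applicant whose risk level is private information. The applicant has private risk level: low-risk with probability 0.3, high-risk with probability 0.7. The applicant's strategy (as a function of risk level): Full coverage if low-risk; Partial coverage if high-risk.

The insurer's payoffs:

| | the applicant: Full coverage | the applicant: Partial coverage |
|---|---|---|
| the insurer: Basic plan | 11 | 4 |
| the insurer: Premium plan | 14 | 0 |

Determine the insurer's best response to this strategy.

E[Basic plan] = 0.3·(11) + 0.7·(4) = 6.1
E[Premium plan] = 0.3·(14) + 0.7·(0) = 4.2
Best response: Basic plan (6.1 is the largest).

Basic plan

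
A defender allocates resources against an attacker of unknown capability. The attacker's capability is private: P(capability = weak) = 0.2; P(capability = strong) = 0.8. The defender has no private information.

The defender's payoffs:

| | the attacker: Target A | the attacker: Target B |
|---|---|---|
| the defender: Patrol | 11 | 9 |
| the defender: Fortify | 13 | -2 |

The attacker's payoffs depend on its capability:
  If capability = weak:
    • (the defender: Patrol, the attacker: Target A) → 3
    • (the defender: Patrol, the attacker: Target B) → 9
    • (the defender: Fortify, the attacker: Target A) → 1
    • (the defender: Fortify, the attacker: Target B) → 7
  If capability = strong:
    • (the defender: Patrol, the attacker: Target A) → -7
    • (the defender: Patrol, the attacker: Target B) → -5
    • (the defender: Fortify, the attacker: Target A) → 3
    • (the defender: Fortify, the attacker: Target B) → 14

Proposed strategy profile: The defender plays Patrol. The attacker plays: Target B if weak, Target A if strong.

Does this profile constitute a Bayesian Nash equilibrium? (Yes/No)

No

The defender plays Patrol: E[Patrol] = 0.2·(9) + 0.8·(11) = 10.6; E[Fortify] = 10. Best-responding. ✓
The attacker (capability weak), facing Patrol: Target A gives 3, Target B gives 9. Proposed Target B is best. ✓
The attacker (capability strong), facing Patrol: Target A gives -7, Target B gives -5. Proposed Target A is not best — profitable deviation exists. ✗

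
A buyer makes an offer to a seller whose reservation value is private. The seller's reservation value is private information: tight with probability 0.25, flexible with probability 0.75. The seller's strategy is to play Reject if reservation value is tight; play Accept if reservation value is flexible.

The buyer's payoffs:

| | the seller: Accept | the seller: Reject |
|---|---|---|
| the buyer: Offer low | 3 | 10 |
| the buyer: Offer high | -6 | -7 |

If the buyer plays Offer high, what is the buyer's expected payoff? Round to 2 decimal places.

Take the expectation over the seller's reservation value, weighting each type's action by its prior probability.
E[Offer high] = 0.25·(-7) + 0.75·(-6) = (-1.75) + (-4.5) = -6.25

-6.25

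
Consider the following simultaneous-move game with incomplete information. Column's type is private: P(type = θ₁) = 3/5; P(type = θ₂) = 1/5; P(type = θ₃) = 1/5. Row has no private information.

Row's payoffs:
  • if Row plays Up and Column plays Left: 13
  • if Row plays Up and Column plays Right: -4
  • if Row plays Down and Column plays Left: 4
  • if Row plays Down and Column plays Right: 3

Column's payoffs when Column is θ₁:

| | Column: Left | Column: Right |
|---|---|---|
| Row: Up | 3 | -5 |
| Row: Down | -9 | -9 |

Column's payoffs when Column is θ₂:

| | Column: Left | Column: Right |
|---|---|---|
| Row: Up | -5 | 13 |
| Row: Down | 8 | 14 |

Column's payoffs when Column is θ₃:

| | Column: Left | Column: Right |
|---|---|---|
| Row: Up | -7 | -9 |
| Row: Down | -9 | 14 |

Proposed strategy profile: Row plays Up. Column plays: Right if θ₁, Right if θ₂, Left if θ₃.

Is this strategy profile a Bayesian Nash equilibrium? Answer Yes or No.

A profile is a BNE iff every type of every player is best-responding given beliefs about the other side.
Row plays Up: E[Up] = 3/5·(-4) + 1/5·(-4) + 1/5·(13) = -3/5; E[Down] = 16/5. Not best-responding. ✗
Column (type θ₁), facing Up: Left gives 3, Right gives -5. Proposed Right is not best — profitable deviation exists. ✗
Column (type θ₂), facing Up: Left gives -5, Right gives 13. Proposed Right is best. ✓
Column (type θ₃), facing Up: Left gives -7, Right gives -9. Proposed Left is best. ✓

No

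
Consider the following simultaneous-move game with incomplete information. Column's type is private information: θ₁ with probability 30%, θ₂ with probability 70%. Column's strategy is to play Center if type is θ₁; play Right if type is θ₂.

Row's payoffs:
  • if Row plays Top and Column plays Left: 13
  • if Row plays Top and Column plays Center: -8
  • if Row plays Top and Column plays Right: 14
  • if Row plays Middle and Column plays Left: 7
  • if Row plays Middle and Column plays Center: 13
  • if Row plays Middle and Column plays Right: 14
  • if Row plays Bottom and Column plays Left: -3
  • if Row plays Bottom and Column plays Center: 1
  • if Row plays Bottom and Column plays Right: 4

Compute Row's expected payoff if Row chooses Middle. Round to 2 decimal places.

13.70

Take the expectation over Column's type, weighting each type's action by its prior probability.
E[Middle] = 0.3·13 + 0.7·14 = 3.9 + 9.8 = 13.7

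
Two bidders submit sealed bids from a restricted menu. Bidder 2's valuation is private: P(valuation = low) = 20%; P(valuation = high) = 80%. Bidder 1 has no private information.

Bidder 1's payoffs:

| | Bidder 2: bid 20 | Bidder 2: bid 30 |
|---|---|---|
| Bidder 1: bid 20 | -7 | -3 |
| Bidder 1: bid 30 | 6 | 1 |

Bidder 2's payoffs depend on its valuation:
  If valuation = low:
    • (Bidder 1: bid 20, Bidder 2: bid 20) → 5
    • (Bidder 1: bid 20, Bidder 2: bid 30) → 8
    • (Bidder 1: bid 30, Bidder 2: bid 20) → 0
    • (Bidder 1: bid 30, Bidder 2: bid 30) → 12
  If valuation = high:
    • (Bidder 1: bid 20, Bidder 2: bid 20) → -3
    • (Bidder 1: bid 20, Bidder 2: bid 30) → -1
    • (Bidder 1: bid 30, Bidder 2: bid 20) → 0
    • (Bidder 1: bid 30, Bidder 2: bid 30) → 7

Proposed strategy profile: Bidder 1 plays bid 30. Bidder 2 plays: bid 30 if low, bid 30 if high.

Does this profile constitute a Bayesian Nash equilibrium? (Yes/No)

Bidder 1 plays bid 30: E[bid 30] = 0.2·(1) + 0.8·(1) = 1; E[bid 20] = -3. Best-responding. ✓
Bidder 2 (valuation low), facing bid 30: bid 20 gives 0, bid 30 gives 12. Proposed bid 30 is best. ✓
Bidder 2 (valuation high), facing bid 30: bid 20 gives 0, bid 30 gives 7. Proposed bid 30 is best. ✓

Yes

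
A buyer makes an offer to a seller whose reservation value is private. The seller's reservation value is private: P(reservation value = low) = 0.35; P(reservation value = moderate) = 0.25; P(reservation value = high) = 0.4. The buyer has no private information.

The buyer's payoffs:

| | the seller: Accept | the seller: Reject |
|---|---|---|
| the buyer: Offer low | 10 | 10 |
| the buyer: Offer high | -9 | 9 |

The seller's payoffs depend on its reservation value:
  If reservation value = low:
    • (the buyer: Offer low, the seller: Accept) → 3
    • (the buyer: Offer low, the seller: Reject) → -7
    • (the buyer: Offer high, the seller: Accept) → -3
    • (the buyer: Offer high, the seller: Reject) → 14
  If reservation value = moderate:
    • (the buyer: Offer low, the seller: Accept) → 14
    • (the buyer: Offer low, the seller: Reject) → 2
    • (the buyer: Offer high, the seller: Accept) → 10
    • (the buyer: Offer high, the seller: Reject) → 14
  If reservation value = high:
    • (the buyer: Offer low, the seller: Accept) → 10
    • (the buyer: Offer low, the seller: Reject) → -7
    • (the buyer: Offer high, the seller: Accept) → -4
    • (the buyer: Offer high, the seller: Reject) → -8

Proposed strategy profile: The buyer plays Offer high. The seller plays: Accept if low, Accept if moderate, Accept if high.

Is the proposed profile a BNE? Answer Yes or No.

No

A profile is a BNE iff every type of every player is best-responding given beliefs about the other side.
The buyer plays Offer high: E[Offer high] = 0.35·(-9) + 0.25·(-9) + 0.4·(-9) = -9; E[Offer low] = 10. Not best-responding. ✗
The seller (reservation value low), facing Offer high: Accept gives -3, Reject gives 14. Proposed Accept is not best — profitable deviation exists. ✗
The seller (reservation value moderate), facing Offer high: Accept gives 10, Reject gives 14. Proposed Accept is not best — profitable deviation exists. ✗
The seller (reservation value high), facing Offer high: Accept gives -4, Reject gives -8. Proposed Accept is best. ✓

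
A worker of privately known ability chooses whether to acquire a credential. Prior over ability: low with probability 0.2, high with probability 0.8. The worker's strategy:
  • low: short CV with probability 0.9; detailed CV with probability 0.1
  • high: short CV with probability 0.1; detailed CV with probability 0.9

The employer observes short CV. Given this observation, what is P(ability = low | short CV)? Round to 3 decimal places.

Apply Bayes' rule using the sender's strategy as the likelihood.
P(short CV) = 0.2·0.9 + 0.8·0.1 = 0.26
P(low | short CV) = (0.2·0.9) / 0.26 = 0.18 / 0.26 = 0.692308

0.692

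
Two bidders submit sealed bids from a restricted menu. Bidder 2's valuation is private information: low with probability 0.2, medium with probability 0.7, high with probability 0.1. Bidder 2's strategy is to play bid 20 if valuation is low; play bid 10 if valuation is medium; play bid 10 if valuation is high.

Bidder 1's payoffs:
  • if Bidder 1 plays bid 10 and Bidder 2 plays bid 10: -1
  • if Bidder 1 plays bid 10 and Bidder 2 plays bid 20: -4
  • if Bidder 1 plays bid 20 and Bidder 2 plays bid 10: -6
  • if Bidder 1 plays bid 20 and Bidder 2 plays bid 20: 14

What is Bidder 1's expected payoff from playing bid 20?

E[bid 20] = 0.2·14 + 0.7·(-6) + 0.1·(-6) = 2.8 + (-4.2) + (-0.6) = -2

-2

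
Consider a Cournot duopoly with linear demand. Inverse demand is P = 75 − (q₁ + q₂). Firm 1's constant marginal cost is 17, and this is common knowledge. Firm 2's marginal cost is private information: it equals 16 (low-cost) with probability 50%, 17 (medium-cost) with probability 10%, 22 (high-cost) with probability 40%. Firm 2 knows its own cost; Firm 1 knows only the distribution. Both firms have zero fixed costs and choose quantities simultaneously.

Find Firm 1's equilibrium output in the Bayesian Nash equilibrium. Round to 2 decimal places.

19.83

Type-c best response for Firm 2: q₂(c) = (75 − c)/2 − q₁/2.
Firm 1 maximizes expected profit; its first-order condition is 75 − 2q₁ − E[q₂] − 17 = 0.
Substituting E[q₂] and solving: E[c₂] = 18.5, so q₁ = (75 − 2·17 + 18.5)/3 = 19.8333.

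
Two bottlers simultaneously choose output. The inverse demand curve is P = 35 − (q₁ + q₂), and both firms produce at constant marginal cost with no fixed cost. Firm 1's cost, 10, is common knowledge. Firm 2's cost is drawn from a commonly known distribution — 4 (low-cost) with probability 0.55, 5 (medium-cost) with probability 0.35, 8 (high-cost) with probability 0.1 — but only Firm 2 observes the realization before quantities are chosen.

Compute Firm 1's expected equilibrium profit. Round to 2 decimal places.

Firm 2 with cost c maximizes (35 − (q₁+q₂) − c)·q₂, giving q₂(c) = (35 − c − q₁)/2.
E[c₂] = 0.55·4 + 0.35·5 + 0.1·8 = 4.75
Firm 1's FOC against E[q₂] yields q₁ = (35 − 2·10 + E[c₂])/3 = (35 − 20 + 4.75)/3 = 6.58333.
E[P] = 35 − (q₁ + E[q₂]) = 16.5833; Firm 1's expected profit = (E[P] − 10)·q₁ = (16.5833 − 10)·6.58333 = 43.3403.

43.34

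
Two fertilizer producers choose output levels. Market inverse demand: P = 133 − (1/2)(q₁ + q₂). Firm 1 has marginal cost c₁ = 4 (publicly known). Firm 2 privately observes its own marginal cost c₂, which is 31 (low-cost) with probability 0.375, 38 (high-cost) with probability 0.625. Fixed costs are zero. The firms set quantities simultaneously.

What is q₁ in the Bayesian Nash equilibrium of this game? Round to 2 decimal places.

Type-c best response for Firm 2: q₂(c) = (133 − c) − q₁/2.
Firm 1 maximizes expected profit; its first-order condition is 133 − q₁ − (1/2)E[q₂] − 4 = 0.
Substituting E[q₂] and solving: E[c₂] = 35.375, so q₁ = (133 − 2·4 + 35.375)/(3/2) = 106.917.

106.92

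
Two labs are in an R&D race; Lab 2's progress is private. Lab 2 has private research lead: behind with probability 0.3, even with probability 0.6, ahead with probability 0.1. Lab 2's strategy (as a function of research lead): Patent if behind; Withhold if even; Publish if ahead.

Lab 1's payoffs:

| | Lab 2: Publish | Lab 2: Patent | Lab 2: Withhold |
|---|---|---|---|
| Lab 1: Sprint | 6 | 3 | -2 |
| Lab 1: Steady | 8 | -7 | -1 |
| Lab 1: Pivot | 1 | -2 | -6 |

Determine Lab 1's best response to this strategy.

Compute Lab 1's expected payoff for each action, taking the expectation over Lab 2's type.
E[Sprint] = 0.3·(3) + 0.6·(-2) + 0.1·(6) = 0.3
E[Steady] = 0.3·(-7) + 0.6·(-1) + 0.1·(8) = -1.9
E[Pivot] = 0.3·(-2) + 0.6·(-6) + 0.1·(1) = -4.1
Best response: Sprint (0.3 is the largest).

Sprint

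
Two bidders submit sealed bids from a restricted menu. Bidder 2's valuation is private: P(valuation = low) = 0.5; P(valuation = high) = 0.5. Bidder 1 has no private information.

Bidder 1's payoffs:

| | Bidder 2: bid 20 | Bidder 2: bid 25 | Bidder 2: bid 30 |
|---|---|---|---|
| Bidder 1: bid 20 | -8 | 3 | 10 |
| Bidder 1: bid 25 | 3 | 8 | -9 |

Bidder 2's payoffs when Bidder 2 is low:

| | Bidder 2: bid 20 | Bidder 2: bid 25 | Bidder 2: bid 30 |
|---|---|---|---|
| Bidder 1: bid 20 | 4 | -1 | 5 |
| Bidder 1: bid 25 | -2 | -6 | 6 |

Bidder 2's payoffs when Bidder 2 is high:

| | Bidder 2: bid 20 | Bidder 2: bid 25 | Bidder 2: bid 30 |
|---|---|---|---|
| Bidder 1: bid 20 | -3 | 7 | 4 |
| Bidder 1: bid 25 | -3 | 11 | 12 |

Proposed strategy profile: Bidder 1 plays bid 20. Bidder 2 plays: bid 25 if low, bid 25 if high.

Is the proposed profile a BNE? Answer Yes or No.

Bidder 1 plays bid 20: E[bid 20] = 0.5·(3) + 0.5·(3) = 3; E[bid 25] = 8. Not best-responding. ✗
Bidder 2 (valuation low), facing bid 20: bid 20 gives 4, bid 25 gives -1, bid 30 gives 5. Proposed bid 25 is not best — profitable deviation exists. ✗
Bidder 2 (valuation high), facing bid 20: bid 20 gives -3, bid 25 gives 7, bid 30 gives 4. Proposed bid 25 is best. ✓

No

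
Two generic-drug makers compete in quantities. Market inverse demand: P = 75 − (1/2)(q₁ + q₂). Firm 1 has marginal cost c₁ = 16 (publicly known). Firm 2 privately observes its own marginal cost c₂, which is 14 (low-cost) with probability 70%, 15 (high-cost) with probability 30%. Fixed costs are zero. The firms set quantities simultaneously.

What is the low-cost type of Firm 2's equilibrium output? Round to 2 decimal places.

Type-c best response for Firm 2: q₂(c) = (75 − c) − q₁/2.
Firm 1 maximizes expected profit; its first-order condition is 75 − q₁ − (1/2)E[q₂] − 16 = 0.
Substituting E[q₂] and solving: E[c₂] = 14.3, so q₁ = (75 − 2·16 + 14.3)/(3/2) = 38.2.
q₂(low-cost) = (75 − 14 − (1/2)·38.2) = 41.9.

41.90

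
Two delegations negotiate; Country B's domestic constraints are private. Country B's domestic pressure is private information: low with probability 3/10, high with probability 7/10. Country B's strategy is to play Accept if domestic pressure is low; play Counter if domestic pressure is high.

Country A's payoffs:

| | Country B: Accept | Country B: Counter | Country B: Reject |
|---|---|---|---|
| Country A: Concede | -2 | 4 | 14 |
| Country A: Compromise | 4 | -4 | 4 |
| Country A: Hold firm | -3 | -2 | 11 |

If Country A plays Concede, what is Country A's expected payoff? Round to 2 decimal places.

E[Concede] = 3/10·(-2) + 7/10·4 = (-3/5) + 14/5 = 11/5

2.20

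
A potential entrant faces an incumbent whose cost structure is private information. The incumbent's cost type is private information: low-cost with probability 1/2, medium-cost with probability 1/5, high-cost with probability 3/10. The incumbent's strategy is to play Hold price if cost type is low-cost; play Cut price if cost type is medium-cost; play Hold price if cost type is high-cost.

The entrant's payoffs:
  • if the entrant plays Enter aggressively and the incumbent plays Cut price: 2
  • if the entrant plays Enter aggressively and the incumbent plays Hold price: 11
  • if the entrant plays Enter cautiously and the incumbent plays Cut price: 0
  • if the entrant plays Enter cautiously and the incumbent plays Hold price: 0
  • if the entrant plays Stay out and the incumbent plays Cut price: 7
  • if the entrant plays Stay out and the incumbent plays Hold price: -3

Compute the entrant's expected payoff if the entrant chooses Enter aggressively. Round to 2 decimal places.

9.20

Take the expectation over the incumbent's cost type, weighting each type's action by its prior probability.
E[Enter aggressively] = 1/2·11 + 1/5·2 + 3/10·11 = 11/2 + 2/5 + 33/10 = 46/5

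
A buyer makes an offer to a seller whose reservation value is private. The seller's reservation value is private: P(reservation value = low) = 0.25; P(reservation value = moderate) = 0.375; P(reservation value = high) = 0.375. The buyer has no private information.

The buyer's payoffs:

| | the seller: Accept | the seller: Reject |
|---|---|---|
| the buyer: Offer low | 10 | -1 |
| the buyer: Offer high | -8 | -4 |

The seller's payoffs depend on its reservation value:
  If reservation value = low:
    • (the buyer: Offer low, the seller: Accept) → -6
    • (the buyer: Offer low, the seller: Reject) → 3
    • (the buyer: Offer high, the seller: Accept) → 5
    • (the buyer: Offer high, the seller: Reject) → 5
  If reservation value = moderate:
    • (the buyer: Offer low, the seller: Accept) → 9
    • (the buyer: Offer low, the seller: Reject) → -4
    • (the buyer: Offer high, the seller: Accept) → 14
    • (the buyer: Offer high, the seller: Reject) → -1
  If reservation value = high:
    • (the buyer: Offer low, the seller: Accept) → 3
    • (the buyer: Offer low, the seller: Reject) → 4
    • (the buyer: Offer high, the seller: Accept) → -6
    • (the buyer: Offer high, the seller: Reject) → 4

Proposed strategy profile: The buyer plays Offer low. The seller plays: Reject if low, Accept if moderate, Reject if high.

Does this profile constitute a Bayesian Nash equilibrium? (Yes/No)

Yes

The buyer plays Offer low: E[Offer low] = 0.25·(-1) + 0.375·(10) + 0.375·(-1) = 3.125; E[Offer high] = -5.5. Best-responding. ✓
The seller (reservation value low), facing Offer low: Accept gives -6, Reject gives 3. Proposed Reject is best. ✓
The seller (reservation value moderate), facing Offer low: Accept gives 9, Reject gives -4. Proposed Accept is best. ✓
The seller (reservation value high), facing Offer low: Accept gives 3, Reject gives 4. Proposed Reject is best. ✓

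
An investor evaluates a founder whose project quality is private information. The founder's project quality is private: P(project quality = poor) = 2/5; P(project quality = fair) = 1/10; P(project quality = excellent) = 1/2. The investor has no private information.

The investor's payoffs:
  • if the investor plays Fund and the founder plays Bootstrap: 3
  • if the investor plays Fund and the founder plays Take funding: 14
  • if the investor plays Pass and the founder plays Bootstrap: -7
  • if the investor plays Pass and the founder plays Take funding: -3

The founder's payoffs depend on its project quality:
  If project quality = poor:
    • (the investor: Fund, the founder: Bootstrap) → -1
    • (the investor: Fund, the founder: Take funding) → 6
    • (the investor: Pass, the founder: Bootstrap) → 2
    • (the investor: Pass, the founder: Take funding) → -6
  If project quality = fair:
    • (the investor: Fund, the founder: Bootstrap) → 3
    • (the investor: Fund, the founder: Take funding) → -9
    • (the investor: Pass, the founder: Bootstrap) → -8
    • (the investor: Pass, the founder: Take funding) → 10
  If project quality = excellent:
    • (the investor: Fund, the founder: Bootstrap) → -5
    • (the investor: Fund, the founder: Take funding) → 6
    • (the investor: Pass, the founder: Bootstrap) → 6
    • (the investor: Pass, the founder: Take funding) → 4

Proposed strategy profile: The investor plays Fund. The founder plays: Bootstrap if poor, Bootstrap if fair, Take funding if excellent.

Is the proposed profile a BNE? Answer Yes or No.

No

The investor plays Fund: E[Fund] = 2/5·(3) + 1/10·(3) + 1/2·(14) = 17/2; E[Pass] = -5. Best-responding. ✓
The founder (project quality poor), facing Fund: Bootstrap gives -1, Take funding gives 6. Proposed Bootstrap is not best — profitable deviation exists. ✗
The founder (project quality fair), facing Fund: Bootstrap gives 3, Take funding gives -9. Proposed Bootstrap is best. ✓
The founder (project quality excellent), facing Fund: Bootstrap gives -5, Take funding gives 6. Proposed Take funding is best. ✓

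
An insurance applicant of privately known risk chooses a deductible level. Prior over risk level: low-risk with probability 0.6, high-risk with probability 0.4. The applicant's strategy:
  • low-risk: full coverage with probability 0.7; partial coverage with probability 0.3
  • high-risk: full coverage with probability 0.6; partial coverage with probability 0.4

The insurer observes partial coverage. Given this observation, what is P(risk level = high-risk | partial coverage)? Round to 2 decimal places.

0.47

P(partial coverage) = 0.6·0.3 + 0.4·0.4 = 0.34
P(high-risk | partial coverage) = (0.4·0.4) / 0.34 = 0.16 / 0.34 = 0.470588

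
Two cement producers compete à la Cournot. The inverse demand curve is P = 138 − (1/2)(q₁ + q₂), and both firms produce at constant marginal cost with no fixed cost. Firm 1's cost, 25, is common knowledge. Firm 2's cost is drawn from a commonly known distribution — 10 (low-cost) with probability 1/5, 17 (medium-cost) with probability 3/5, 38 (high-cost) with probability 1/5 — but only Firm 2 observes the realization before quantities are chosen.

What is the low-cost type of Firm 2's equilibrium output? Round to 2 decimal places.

Each type of Firm 2 best-responds to q₁; Firm 1 best-responds to the expected q₂ over Firm 2's types.
Firm 2 with cost c maximizes (138 − (1/2)(q₁+q₂) − c)·q₂, giving q₂(c) = (138 − c − (1/2)q₁).
E[c₂] = 1/5·10 + 3/5·17 + 1/5·38 = 19.8
Firm 1's FOC against E[q₂] yields q₁ = (138 − 2·25 + E[c₂])/(3/2) = (138 − 50 + 19.8)/(3/2) = 71.8667.
q₂(low-cost) = (138 − 10 − (1/2)·71.8667) = 92.0667.

92.07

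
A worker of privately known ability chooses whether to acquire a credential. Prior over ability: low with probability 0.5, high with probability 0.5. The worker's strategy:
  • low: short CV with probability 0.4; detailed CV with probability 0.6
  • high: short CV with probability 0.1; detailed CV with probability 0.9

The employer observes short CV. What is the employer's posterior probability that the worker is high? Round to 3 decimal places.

0.200

P(short CV) = 0.5·0.4 + 0.5·0.1 = 0.25
P(high | short CV) = (0.5·0.1) / 0.25 = 0.05 / 0.25 = 0.2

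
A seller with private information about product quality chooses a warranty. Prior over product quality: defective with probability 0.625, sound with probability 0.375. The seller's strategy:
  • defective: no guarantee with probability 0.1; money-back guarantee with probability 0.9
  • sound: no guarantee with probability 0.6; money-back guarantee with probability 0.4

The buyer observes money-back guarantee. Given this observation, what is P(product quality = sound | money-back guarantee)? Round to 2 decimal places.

P(money-back guarantee) = 0.625·0.9 + 0.375·0.4 = 0.7125
P(sound | money-back guarantee) = (0.375·0.4) / 0.7125 = 0.15 / 0.7125 = 0.210526

0.21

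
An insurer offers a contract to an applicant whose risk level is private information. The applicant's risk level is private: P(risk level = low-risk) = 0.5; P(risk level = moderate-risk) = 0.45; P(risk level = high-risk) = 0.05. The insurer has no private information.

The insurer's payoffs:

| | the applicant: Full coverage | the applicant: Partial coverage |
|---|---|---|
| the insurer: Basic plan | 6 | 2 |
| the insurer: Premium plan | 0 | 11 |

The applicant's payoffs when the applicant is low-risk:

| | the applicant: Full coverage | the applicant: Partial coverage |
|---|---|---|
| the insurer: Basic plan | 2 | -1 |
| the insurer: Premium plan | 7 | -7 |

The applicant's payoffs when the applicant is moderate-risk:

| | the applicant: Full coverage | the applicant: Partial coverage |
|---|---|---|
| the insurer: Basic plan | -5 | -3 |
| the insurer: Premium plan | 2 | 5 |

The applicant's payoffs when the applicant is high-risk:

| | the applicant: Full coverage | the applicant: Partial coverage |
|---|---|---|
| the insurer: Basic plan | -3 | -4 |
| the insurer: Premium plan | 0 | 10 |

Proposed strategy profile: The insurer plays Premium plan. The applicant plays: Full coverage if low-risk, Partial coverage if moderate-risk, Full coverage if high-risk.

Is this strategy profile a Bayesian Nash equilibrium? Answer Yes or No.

No

The insurer plays Premium plan: E[Premium plan] = 0.5·(0) + 0.45·(11) + 0.05·(0) = 4.95; E[Basic plan] = 4.2. Best-responding. ✓
The applicant (risk level low-risk), facing Premium plan: Full coverage gives 7, Partial coverage gives -7. Proposed Full coverage is best. ✓
The applicant (risk level moderate-risk), facing Premium plan: Full coverage gives 2, Partial coverage gives 5. Proposed Partial coverage is best. ✓
The applicant (risk level high-risk), facing Premium plan: Full coverage gives 0, Partial coverage gives 10. Proposed Full coverage is not best — profitable deviation exists. ✗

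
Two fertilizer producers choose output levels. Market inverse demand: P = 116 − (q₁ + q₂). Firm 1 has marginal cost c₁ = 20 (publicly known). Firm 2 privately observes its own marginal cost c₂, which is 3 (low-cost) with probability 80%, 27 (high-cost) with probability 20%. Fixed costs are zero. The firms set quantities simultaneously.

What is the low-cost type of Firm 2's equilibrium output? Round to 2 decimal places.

42.53

Firm 2 with cost c maximizes (116 − (q₁+q₂) − c)·q₂, giving q₂(c) = (116 − c − q₁)/2.
E[c₂] = 0.8·3 + 0.2·27 = 7.8
Firm 1's FOC against E[q₂] yields q₁ = (116 − 2·20 + E[c₂])/3 = (116 − 40 + 7.8)/3 = 27.9333.
q₂(low-cost) = (116 − 3 − 27.9333)/2 = 42.5333.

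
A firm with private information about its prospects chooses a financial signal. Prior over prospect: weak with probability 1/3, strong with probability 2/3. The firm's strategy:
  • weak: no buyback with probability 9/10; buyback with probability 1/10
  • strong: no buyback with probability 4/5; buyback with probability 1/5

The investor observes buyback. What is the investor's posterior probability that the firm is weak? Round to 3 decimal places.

0.200

P(buyback) = (1/3)·(1/10) + (2/3)·(1/5) = 1/6
P(weak | buyback) = ((1/3)·(1/10)) / (1/6) = (1/30) / (1/6) = 1/5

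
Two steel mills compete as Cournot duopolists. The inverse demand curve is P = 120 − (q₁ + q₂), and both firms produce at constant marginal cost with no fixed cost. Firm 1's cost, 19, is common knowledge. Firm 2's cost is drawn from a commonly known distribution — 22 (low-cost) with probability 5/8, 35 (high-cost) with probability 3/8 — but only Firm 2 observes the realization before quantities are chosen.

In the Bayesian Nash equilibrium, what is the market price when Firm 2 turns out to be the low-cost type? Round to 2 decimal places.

52.85

Firm 2 with cost c maximizes (120 − (q₁+q₂) − c)·q₂, giving q₂(c) = (120 − c − q₁)/2.
E[c₂] = 5/8·22 + 3/8·35 = 26.875
Firm 1's FOC against E[q₂] yields q₁ = (120 − 2·19 + E[c₂])/3 = (120 − 38 + 26.875)/3 = 36.2917.
q₂(low-cost) = 30.8542, so P = 120 − (36.2917 + 30.8542) = 52.8542.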